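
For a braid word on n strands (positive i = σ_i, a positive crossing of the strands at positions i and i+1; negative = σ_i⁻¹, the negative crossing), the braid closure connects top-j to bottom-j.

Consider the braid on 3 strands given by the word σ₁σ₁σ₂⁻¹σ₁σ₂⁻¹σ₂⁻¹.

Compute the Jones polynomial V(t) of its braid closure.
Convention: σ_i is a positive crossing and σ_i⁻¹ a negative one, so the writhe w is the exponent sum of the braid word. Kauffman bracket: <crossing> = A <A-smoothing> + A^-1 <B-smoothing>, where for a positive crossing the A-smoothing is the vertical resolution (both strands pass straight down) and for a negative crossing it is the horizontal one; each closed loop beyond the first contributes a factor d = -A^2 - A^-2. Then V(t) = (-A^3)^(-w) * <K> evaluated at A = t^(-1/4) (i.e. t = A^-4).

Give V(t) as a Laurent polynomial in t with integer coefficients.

Braid: s1 s1 s2^-1 s1 s2^-1 s2^-1 on 3 strands, 6 crossings.
Writhe w = (#positive) - (#negative) = 3 - 3 = 0.
Enumerate smoothing states for the bracket polynomial. There are 2^6 = 64 states.
Each crossing splits two ways (0=vertical, 1=horizontal). The state's weight is A^(#A-smoothings - #B-smoothings) * d^(loops - 1).
Tabulate the states by total A-exponent and number of loops L (A-exp: L × count):
  A^6: L=4 ×1
  A^4: L=3 ×6
  A^2: L=2 ×14, L=4 ×1
  A^0: L=1 ×13, L=3 ×7
  A^-2: L=2 ×14, L=4 ×1
  A^-4: L=3 ×6
  A^-6: L=4 ×1
Each group contributes A^e * Σ count * d^(L-1):
Powers of d = -A^2 - A^-2: d^2 = A^4 + 2 + A^-4; d^3 = -A^6 - 3*A^2 - 3*A^-2 - A^-6.
  A^6 * (d^3) = -A^12 - 3*A^8 - 3*A^4 - 1
  A^4 * (6*d^2) = 6*A^8 + 12*A^4 + 6
  A^2 * (14*d + d^3) = -A^8 - 17*A^4 - 17 - A^-4
  A^0 * (13 + 7*d^2) = 7*A^4 + 27 + 7*A^-4
  A^-2 * (14*d + d^3) = -A^4 - 17 - 17*A^-4 - A^-8
  A^-4 * (6*d^2) = 6 + 12*A^-4 + 6*A^-8
  A^-6 * (d^3) = -1 - 3*A^-4 - 3*A^-8 - A^-12
Summing the groups: <K> = -A^12 + 2*A^8 - 2*A^4 + 3 - 2*A^-4 + 2*A^-8 - A^-12
Normalise by the writhe: (-A^3)^(-w) = (-A^3)^(0) = 1, so f(A) = 1 * <K> = -A^12 + 2*A^8 - 2*A^4 + 3 - 2*A^-4 + 2*A^-8 - A^-12.
Substitute A = t^(-1/4), i.e. A^e → t^(-e/4): V(t) = -t^3 + 2*t^2 - 2*t + 3 - 2*t^-1 + 2*t^-2 - t^-3

Answer: -t^3 + 2*t^2 - 2*t + 3 - 2*t^-1 + 2*t^-2 - t^-3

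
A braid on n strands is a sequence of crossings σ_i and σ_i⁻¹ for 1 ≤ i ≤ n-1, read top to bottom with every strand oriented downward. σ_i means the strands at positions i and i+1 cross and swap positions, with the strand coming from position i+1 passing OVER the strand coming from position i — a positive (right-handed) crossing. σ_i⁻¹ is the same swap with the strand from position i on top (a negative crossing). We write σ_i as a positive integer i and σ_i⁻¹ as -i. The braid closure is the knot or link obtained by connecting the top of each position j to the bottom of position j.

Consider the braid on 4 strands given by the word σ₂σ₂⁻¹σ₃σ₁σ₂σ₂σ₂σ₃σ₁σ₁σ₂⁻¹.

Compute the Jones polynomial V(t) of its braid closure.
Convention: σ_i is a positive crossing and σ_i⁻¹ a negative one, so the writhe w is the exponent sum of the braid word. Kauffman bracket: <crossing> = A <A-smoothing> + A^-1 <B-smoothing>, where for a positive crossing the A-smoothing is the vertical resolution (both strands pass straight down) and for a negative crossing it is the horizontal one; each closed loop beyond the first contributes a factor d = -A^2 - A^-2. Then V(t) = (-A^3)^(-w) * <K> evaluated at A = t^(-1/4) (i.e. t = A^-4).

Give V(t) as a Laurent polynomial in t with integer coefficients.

The presented braid s2 s2^-1 s3 s1 s2 s2 s2 s3 s1 s1 s2^-1 on 4 strands reduces by inverse Markov moves (closure unchanged at each step):
  Deconjugate: the word is γ·β·γ⁻¹ with γ = s2 (prefix) and γ⁻¹ = s2^-1 (suffix); strip both.
Reduced to β = s2^-1 s3 s1 s2 s2 s2 s3 s1 s1 on 4 strands, 9 crossings.
Compute on β:
Braid: s2^-1 s3 s1 s2 s2 s2 s3 s1 s1 on 4 strands, 9 crossings.
Writhe w = (#positive) - (#negative) = 8 - 1 = 7.
State-sum expansion of <K>. There are 2^9 = 512 states.
Each crossing splits two ways (0=vertical, 1=horizontal). The state's weight is A^(#A-smoothings - #B-smoothings) * d^(loops - 1).
Tabulate the states by total A-exponent and number of loops L (A-exp: L × count):
  A^9: L=3 ×1
  A^7: L=2 ×5, L=4 ×4
  A^5: L=1 ×6, L=3 ×27, L=5 ×3
  A^3: L=2 ×57, L=4 ×26, L=6 ×1
  A^1: L=1 ×39, L=3 ×77, L=5 ×10
  A^-1: L=2 ×81, L=4 ×44, L=6 ×1
  A^-3: L=3 ×73, L=5 ×11
  A^-5: L=4 ×35, L=6 ×1
  A^-7: L=5 ×9
  A^-9: L=6 ×1
Each group contributes A^e * Σ count * d^(L-1):
Powers of d = -A^2 - A^-2: d^2 = A^4 + 2 + A^-4; d^3 = -A^6 - 3*A^2 - 3*A^-2 - A^-6; d^4 = A^8 + 4*A^4 + 6 + 4*A^-4 + A^-8; d^5 = -A^10 - 5*A^6 - 10*A^2 - 10*A^-2 - 5*A^-6 - A^-10.
  A^9 * (d^2) = A^13 + 2*A^9 + A^5
  A^7 * (5*d + 4*d^3) = -4*A^13 - 17*A^9 - 17*A^5 - 4*A
  A^5 * (6 + 27*d^2 + 3*d^4) = 3*A^13 + 39*A^9 + 78*A^5 + 39*A + 3*A^-3
  A^3 * (57*d + 26*d^3 + d^5) = -A^13 - 31*A^9 - 145*A^5 - 145*A - 31*A^-3 - A^-7
  A^1 * (39 + 77*d^2 + 10*d^4) = 10*A^9 + 117*A^5 + 253*A + 117*A^-3 + 10*A^-7
  A^-1 * (81*d + 44*d^3 + d^5) = -A^9 - 49*A^5 - 223*A - 223*A^-3 - 49*A^-7 - A^-11
  A^-3 * (73*d^2 + 11*d^4) = 11*A^5 + 117*A + 212*A^-3 + 117*A^-7 + 11*A^-11
  A^-5 * (35*d^3 + d^5) = -A^5 - 40*A - 115*A^-3 - 115*A^-7 - 40*A^-11 - A^-15
  A^-7 * (9*d^4) = 9*A + 36*A^-3 + 54*A^-7 + 36*A^-11 + 9*A^-15
  A^-9 * (d^5) = -A - 5*A^-3 - 10*A^-7 - 10*A^-11 - 5*A^-15 - A^-19
Summing the groups: <K> = -A^13 + 2*A^9 - 5*A^5 + 5*A - 6*A^-3 + 6*A^-7 - 4*A^-11 + 3*A^-15 - A^-19
Normalise by the writhe: (-A^3)^(-w) = (-A^3)^(-7) = -A^-21, so f(A) = -A^-21 * <K> = A^-8 - 2*A^-12 + 5*A^-16 - 5*A^-20 + 6*A^-24 - 6*A^-28 + 4*A^-32 - 3*A^-36 + A^-40.
Substitute A = t^(-1/4), i.e. A^e → t^(-e/4): V(t) = t^10 - 3*t^9 + 4*t^8 - 6*t^7 + 6*t^6 - 5*t^5 + 5*t^4 - 2*t^3 + t^2

Answer: t^10 - 3*t^9 + 4*t^8 - 6*t^7 + 6*t^6 - 5*t^5 + 5*t^4 - 2*t^3 + t^2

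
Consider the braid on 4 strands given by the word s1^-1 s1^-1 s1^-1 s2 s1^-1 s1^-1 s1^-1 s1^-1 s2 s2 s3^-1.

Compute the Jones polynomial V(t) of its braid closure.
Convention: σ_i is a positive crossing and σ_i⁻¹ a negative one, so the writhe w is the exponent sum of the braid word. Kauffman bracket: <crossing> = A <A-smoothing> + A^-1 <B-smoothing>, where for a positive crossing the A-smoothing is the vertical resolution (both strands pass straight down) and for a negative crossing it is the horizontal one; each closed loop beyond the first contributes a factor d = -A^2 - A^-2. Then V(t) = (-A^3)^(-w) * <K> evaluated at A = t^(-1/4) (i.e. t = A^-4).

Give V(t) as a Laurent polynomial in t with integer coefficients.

The presented braid s1^-1 s1^-1 s1^-1 s2 s1^-1 s1^-1 s1^-1 s1^-1 s2 s2 s3^-1 on 4 strands reduces by inverse Markov moves (closure unchanged at each step):
  Destabilize: the word has the form β·s3^-1 where s3^-1 occurs only as the final letter (β ∈ B_3); drop it and the last strand → 3 strands.
Reduced to β = s1^-1 s1^-1 s1^-1 s2 s1^-1 s1^-1 s1^-1 s1^-1 s2 s2 on 3 strands, 10 crossings.
Compute on β:
Braid: s1^-1 s1^-1 s1^-1 s2 s1^-1 s1^-1 s1^-1 s1^-1 s2 s2 on 3 strands, 10 crossings.
Writhe w = (#positive) - (#negative) = 3 - 7 = -4.
Computing the Kauffman bracket via state sum. There are 2^10 = 1024 states.
Each crossing splits two ways (0=vertical, 1=horizontal). The state's weight is A^(#A-smoothings - #B-smoothings) * d^(loops - 1).
Tabulate the states by total A-exponent and number of loops L (A-exp: L × count):
  A^10: L=8 ×1
  A^8: L=7 ×10
  A^6: L=6 ×44, L=8 ×1
  A^4: L=5 ×112, L=7 ×8
  A^2: L=4 ×182, L=6 ×28
  A^0: L=3 ×194, L=5 ×58
  A^-2: L=2 ×130, L=4 ×79, L=6 ×1
  A^-4: L=1 ×45, L=3 ×70, L=5 ×5
  A^-6: L=2 ×36, L=4 ×9
  A^-8: L=3 ×10
  A^-10: L=4 ×1
Each group contributes A^e * Σ count * d^(L-1):
Powers of d = -A^2 - A^-2: d^2 = A^4 + 2 + A^-4; d^3 = -A^6 - 3*A^2 - 3*A^-2 - A^-6; d^4 = A^8 + 4*A^4 + 6 + 4*A^-4 + A^-8; d^5 = -A^10 - 5*A^6 - 10*A^2 - 10*A^-2 - 5*A^-6 - A^-10; d^6 = A^12 + 6*A^8 + 15*A^4 + 20 + 15*A^-4 + 6*A^-8 + A^-12; d^7 = -A^14 - 7*A^10 - 21*A^6 - 35*A^2 - 35*A^-2 - 21*A^-6 - 7*A^-10 - A^-14.
  A^10 * (d^7) = -A^24 - 7*A^20 - 21*A^16 - 35*A^12 - 35*A^8 - 21*A^4 - 7 - A^-4
  A^8 * (10*d^6) = 10*A^20 + 60*A^16 + 150*A^12 + 200*A^8 + 150*A^4 + 60 + 10*A^-4
  A^6 * (44*d^5 + d^7) = -A^20 - 51*A^16 - 241*A^12 - 475*A^8 - 475*A^4 - 241 - 51*A^-4 - A^-8
  A^4 * (112*d^4 + 8*d^6) = 8*A^16 + 160*A^12 + 568*A^8 + 832*A^4 + 568 + 160*A^-4 + 8*A^-8
  A^2 * (182*d^3 + 28*d^5) = -28*A^12 - 322*A^8 - 826*A^4 - 826 - 322*A^-4 - 28*A^-8
  A^0 * (194*d^2 + 58*d^4) = 58*A^8 + 426*A^4 + 736 + 426*A^-4 + 58*A^-8
  A^-2 * (130*d + 79*d^3 + d^5) = -A^8 - 84*A^4 - 377 - 377*A^-4 - 84*A^-8 - A^-12
  A^-4 * (45 + 70*d^2 + 5*d^4) = 5*A^4 + 90 + 215*A^-4 + 90*A^-8 + 5*A^-12
  A^-6 * (36*d + 9*d^3) = -9 - 63*A^-4 - 63*A^-8 - 9*A^-12
  A^-8 * (10*d^2) = 10*A^-4 + 20*A^-8 + 10*A^-12
  A^-10 * (d^3) = -A^-4 - 3*A^-8 - 3*A^-12 - A^-16
Summing the groups: <K> = -A^24 + 2*A^20 - 4*A^16 + 6*A^12 - 7*A^8 + 7*A^4 - 6 + 6*A^-4 - 3*A^-8 + 2*A^-12 - A^-16
Normalise by the writhe: (-A^3)^(-w) = (-A^3)^(4) = A^12, so f(A) = A^12 * <K> = -A^36 + 2*A^32 - 4*A^28 + 6*A^24 - 7*A^20 + 7*A^16 - 6*A^12 + 6*A^8 - 3*A^4 + 2 - A^-4.
Substitute A = t^(-1/4), i.e. A^e → t^(-e/4): V(t) = -t + 2 - 3*t^-1 + 6*t^-2 - 6*t^-3 + 7*t^-4 - 7*t^-5 + 6*t^-6 - 4*t^-7 + 2*t^-8 - t^-9

Answer: -t + 2 - 3*t^-1 + 6*t^-2 - 6*t^-3 + 7*t^-4 - 7*t^-5 + 6*t^-6 - 4*t^-7 + 2*t^-8 - t^-9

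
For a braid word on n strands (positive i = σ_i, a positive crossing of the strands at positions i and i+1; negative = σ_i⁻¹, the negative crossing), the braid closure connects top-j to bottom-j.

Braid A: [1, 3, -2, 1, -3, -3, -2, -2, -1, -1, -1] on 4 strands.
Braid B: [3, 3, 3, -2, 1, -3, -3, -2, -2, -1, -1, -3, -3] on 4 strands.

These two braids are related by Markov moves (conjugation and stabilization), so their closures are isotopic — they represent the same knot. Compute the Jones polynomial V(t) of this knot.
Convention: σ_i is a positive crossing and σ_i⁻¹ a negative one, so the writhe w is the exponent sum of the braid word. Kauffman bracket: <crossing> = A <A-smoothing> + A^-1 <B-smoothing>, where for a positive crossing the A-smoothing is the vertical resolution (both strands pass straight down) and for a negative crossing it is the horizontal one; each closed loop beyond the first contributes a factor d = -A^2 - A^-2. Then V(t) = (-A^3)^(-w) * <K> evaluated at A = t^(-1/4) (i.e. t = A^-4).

t^-1 - t^-2 + 2*t^-3 - 2*t^-4 + 2*t^-5 - t^-6 + t^-7 - t^-8

Derivation:
Markov-equivalent braids have isotopic closures, hence identical knot invariants. Strip the Markov moves from each word to reach a common short braid β, then compute V(t) once on β.
Braid A: s1 s3 s2^-1 s1 s3^-1 s3^-1 s2^-1 s2^-1 s1^-1 s1^-1 s1^-1 on 4 strands reduces by inverse Markov moves (closure unchanged at each step):
  Deconjugate: the word is γ·β·γ⁻¹ with γ = s1 (prefix) and γ⁻¹ = s1^-1 (suffix); strip both.
Reduced to β = s3 s2^-1 s1 s3^-1 s3^-1 s2^-1 s2^-1 s1^-1 s1^-1 on 4 strands, 9 crossings.
Braid B: s3 s3 s3 s2^-1 s1 s3^-1 s3^-1 s2^-1 s2^-1 s1^-1 s1^-1 s3^-1 s3^-1 on 4 strands reduces by inverse Markov moves (closure unchanged at each step):
  Deconjugate: the word is γ·β·γ⁻¹ with γ = s3 s3 (prefix) and γ⁻¹ = s3^-1 s3^-1 (suffix); strip both.
Reduced to β = s3 s2^-1 s1 s3^-1 s3^-1 s2^-1 s2^-1 s1^-1 s1^-1 on 4 strands, 9 crossings.
Both give the same β = s3 s2^-1 s1 s3^-1 s3^-1 s2^-1 s2^-1 s1^-1 s1^-1 on 4 strands, so one state sum suffices:
Braid: s3 s2^-1 s1 s3^-1 s3^-1 s2^-1 s2^-1 s1^-1 s1^-1 on 4 strands, 9 crossings.
Writhe w = (#positive) - (#negative) = 2 - 7 = -5.
State-sum expansion of <K>. There are 2^9 = 512 states.
Smooth each crossing (0=||, 1=⌣⌢); contribution A^(Σ sign_k(1-2s_k)) * d^(L-1).
Tabulate the states by total A-exponent and number of loops L (A-exp: L × count):
  A^9: L=5 ×1
  A^7: L=4 ×9
  A^5: L=3 ×31, L=5 ×5
  A^3: L=2 ×48, L=4 ×35, L=6 ×1
  A^1: L=1 ×28, L=3 ×86, L=5 ×12
  A^-1: L=2 ×82, L=4 ×43, L=6 ×1
  A^-3: L=1 ×20, L=3 ×58, L=5 ×6
  A^-5: L=2 ×25, L=4 ×11
  A^-7: L=1 ×3, L=3 ×6
  A^-9: L=2 ×1
Each group contributes A^e * Σ count * d^(L-1):
Powers of d = -A^2 - A^-2: d^2 = A^4 + 2 + A^-4; d^3 = -A^6 - 3*A^2 - 3*A^-2 - A^-6; d^4 = A^8 + 4*A^4 + 6 + 4*A^-4 + A^-8; d^5 = -A^10 - 5*A^6 - 10*A^2 - 10*A^-2 - 5*A^-6 - A^-10.
  A^9 * (d^4) = A^17 + 4*A^13 + 6*A^9 + 4*A^5 + A
  A^7 * (9*d^3) = -9*A^13 - 27*A^9 - 27*A^5 - 9*A
  A^5 * (31*d^2 + 5*d^4) = 5*A^13 + 51*A^9 + 92*A^5 + 51*A + 5*A^-3
  A^3 * (48*d + 35*d^3 + d^5) = -A^13 - 40*A^9 - 163*A^5 - 163*A - 40*A^-3 - A^-7
  A^1 * (28 + 86*d^2 + 12*d^4) = 12*A^9 + 134*A^5 + 272*A + 134*A^-3 + 12*A^-7
  A^-1 * (82*d + 43*d^3 + d^5) = -A^9 - 48*A^5 - 221*A - 221*A^-3 - 48*A^-7 - A^-11
  A^-3 * (20 + 58*d^2 + 6*d^4) = 6*A^5 + 82*A + 172*A^-3 + 82*A^-7 + 6*A^-11
  A^-5 * (25*d + 11*d^3) = -11*A - 58*A^-3 - 58*A^-7 - 11*A^-11
  A^-7 * (3 + 6*d^2) = 6*A^-3 + 15*A^-7 + 6*A^-11
  A^-9 * (d) = -A^-7 - A^-11
Summing the groups: <K> = A^17 - A^13 + A^9 - 2*A^5 + 2*A - 2*A^-3 + A^-7 - A^-11
Normalise by the writhe: (-A^3)^(-w) = (-A^3)^(5) = -A^15, so f(A) = -A^15 * <K> = -A^32 + A^28 - A^24 + 2*A^20 - 2*A^16 + 2*A^12 - A^8 + A^4.
Substitute A = t^(-1/4), i.e. A^e → t^(-e/4): V(t) = t^-1 - t^-2 + 2*t^-3 - 2*t^-4 + 2*t^-5 - t^-6 + t^-7 - t^-8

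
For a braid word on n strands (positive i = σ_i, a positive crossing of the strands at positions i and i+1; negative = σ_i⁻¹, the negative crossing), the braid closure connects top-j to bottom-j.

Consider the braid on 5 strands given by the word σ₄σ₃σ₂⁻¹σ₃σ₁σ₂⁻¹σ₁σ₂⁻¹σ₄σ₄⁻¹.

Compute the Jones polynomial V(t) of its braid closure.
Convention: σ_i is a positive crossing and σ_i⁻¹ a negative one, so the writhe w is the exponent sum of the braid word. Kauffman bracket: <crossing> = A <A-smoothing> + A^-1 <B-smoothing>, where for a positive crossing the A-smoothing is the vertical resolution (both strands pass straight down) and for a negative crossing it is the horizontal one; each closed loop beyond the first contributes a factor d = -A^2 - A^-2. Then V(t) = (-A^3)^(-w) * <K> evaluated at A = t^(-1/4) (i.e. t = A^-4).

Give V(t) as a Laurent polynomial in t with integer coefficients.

t^4 - 2*t^3 + 3*t^2 - 4*t + 4 - 3*t^-1 + 3*t^-2 - t^-3

Derivation:
The presented braid s4 s3 s2^-1 s3 s1 s2^-1 s1 s2^-1 s4 s4^-1 on 5 strands reduces by inverse Markov moves (closure unchanged at each step):
  Deconjugate: the word is γ·β·γ⁻¹ with γ = s4 (prefix) and γ⁻¹ = s4^-1 (suffix); strip both.
  Destabilize: the word has the form β·s4 where s4 occurs only as the final letter (β ∈ B_4); drop it and the last strand → 4 strands.
Reduced to β = s3 s2^-1 s3 s1 s2^-1 s1 s2^-1 on 4 strands, 7 crossings.
Compute on β:
Braid: s3 s2^-1 s3 s1 s2^-1 s1 s2^-1 on 4 strands, 7 crossings.
Writhe w = (#positive) - (#negative) = 4 - 3 = 1.
Computing the Kauffman bracket via state sum. There are 2^7 = 128 states.
Smooth each crossing (0=||, 1=⌣⌢); contribution A^(Σ sign_k(1-2s_k)) * d^(L-1).
Tabulate the states by total A-exponent and number of loops L (A-exp: L × count):
  A^7: L=5 ×1
  A^5: L=4 ×7
  A^3: L=3 ×21
  A^1: L=2 ×32, L=4 ×3
  A^-1: L=1 ×21, L=3 ×14
  A^-3: L=2 ×19, L=4 ×2
  A^-5: L=3 ×7
  A^-7: L=4 ×1
Each group contributes A^e * Σ count * d^(L-1):
Powers of d = -A^2 - A^-2: d^2 = A^4 + 2 + A^-4; d^3 = -A^6 - 3*A^2 - 3*A^-2 - A^-6; d^4 = A^8 + 4*A^4 + 6 + 4*A^-4 + A^-8.
  A^7 * (d^4) = A^15 + 4*A^11 + 6*A^7 + 4*A^3 + A^-1
  A^5 * (7*d^3) = -7*A^11 - 21*A^7 - 21*A^3 - 7*A^-1
  A^3 * (21*d^2) = 21*A^7 + 42*A^3 + 21*A^-1
  A^1 * (32*d + 3*d^3) = -3*A^7 - 41*A^3 - 41*A^-1 - 3*A^-5
  A^-1 * (21 + 14*d^2) = 14*A^3 + 49*A^-1 + 14*A^-5
  A^-3 * (19*d + 2*d^3) = -2*A^3 - 25*A^-1 - 25*A^-5 - 2*A^-9
  A^-5 * (7*d^2) = 7*A^-1 + 14*A^-5 + 7*A^-9
  A^-7 * (d^3) = -A^-1 - 3*A^-5 - 3*A^-9 - A^-13
Summing the groups: <K> = A^15 - 3*A^11 + 3*A^7 - 4*A^3 + 4*A^-1 - 3*A^-5 + 2*A^-9 - A^-13
Normalise by the writhe: (-A^3)^(-w) = (-A^3)^(-1) = -A^-3, so f(A) = -A^-3 * <K> = -A^12 + 3*A^8 - 3*A^4 + 4 - 4*A^-4 + 3*A^-8 - 2*A^-12 + A^-16.
Substitute A = t^(-1/4), i.e. A^e → t^(-e/4): V(t) = t^4 - 2*t^3 + 3*t^2 - 4*t + 4 - 3*t^-1 + 3*t^-2 - t^-3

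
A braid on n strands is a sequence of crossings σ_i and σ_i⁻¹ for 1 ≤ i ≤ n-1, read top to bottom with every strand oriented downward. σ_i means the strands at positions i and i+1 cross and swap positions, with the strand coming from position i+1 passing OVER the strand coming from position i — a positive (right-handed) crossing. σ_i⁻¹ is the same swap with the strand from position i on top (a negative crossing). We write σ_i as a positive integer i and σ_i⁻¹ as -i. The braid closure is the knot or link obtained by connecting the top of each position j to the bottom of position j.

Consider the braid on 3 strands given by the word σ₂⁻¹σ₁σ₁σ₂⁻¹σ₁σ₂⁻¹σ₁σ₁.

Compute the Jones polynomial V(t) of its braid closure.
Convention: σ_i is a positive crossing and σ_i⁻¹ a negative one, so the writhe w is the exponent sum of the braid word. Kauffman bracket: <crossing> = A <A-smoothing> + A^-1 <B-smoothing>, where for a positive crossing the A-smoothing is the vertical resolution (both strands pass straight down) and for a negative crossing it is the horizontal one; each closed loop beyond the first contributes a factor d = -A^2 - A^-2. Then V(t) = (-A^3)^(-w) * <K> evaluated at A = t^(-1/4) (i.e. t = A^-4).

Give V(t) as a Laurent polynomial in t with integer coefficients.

Braid: s2^-1 s1 s1 s2^-1 s1 s2^-1 s1 s1 on 3 strands, 8 crossings.
Writhe w = (#positive) - (#negative) = 5 - 3 = 2.
State-sum expansion of <K>. There are 2^8 = 256 states.
Smooth each crossing (0=||, 1=⌣⌢); contribution A^(Σ sign_k(1-2s_k)) * d^(L-1).
Tabulate the states by total A-exponent and number of loops L (A-exp: L × count):
  A^8: L=4 ×1
  A^6: L=3 ×8
  A^4: L=2 ×26, L=4 ×2
  A^2: L=1 ×35, L=3 ×21
  A^0: L=2 ×63, L=4 ×7
  A^-2: L=3 ×55, L=5 ×1
  A^-4: L=4 ×28
  A^-6: L=5 ×8
  A^-8: L=6 ×1
Each group contributes A^e * Σ count * d^(L-1):
Powers of d = -A^2 - A^-2: d^2 = A^4 + 2 + A^-4; d^3 = -A^6 - 3*A^2 - 3*A^-2 - A^-6; d^4 = A^8 + 4*A^4 + 6 + 4*A^-4 + A^-8; d^5 = -A^10 - 5*A^6 - 10*A^2 - 10*A^-2 - 5*A^-6 - A^-10.
  A^8 * (d^3) = -A^14 - 3*A^10 - 3*A^6 - A^2
  A^6 * (8*d^2) = 8*A^10 + 16*A^6 + 8*A^2
  A^4 * (26*d + 2*d^3) = -2*A^10 - 32*A^6 - 32*A^2 - 2*A^-2
  A^2 * (35 + 21*d^2) = 21*A^6 + 77*A^2 + 21*A^-2
  A^0 * (63*d + 7*d^3) = -7*A^6 - 84*A^2 - 84*A^-2 - 7*A^-6
  A^-2 * (55*d^2 + d^4) = A^6 + 59*A^2 + 116*A^-2 + 59*A^-6 + A^-10
  A^-4 * (28*d^3) = -28*A^2 - 84*A^-2 - 84*A^-6 - 28*A^-10
  A^-6 * (8*d^4) = 8*A^2 + 32*A^-2 + 48*A^-6 + 32*A^-10 + 8*A^-14
  A^-8 * (d^5) = -A^2 - 5*A^-2 - 10*A^-6 - 10*A^-10 - 5*A^-14 - A^-18
Summing the groups: <K> = -A^14 + 3*A^10 - 4*A^6 + 6*A^2 - 6*A^-2 + 6*A^-6 - 5*A^-10 + 3*A^-14 - A^-18
Normalise by the writhe: (-A^3)^(-w) = (-A^3)^(-2) = A^-6, so f(A) = A^-6 * <K> = -A^8 + 3*A^4 - 4 + 6*A^-4 - 6*A^-8 + 6*A^-12 - 5*A^-16 + 3*A^-20 - A^-24.
Substitute A = t^(-1/4), i.e. A^e → t^(-e/4): V(t) = -t^6 + 3*t^5 - 5*t^4 + 6*t^3 - 6*t^2 + 6*t - 4 + 3*t^-1 - t^-2

Answer: -t^6 + 3*t^5 - 5*t^4 + 6*t^3 - 6*t^2 + 6*t - 4 + 3*t^-1 - t^-2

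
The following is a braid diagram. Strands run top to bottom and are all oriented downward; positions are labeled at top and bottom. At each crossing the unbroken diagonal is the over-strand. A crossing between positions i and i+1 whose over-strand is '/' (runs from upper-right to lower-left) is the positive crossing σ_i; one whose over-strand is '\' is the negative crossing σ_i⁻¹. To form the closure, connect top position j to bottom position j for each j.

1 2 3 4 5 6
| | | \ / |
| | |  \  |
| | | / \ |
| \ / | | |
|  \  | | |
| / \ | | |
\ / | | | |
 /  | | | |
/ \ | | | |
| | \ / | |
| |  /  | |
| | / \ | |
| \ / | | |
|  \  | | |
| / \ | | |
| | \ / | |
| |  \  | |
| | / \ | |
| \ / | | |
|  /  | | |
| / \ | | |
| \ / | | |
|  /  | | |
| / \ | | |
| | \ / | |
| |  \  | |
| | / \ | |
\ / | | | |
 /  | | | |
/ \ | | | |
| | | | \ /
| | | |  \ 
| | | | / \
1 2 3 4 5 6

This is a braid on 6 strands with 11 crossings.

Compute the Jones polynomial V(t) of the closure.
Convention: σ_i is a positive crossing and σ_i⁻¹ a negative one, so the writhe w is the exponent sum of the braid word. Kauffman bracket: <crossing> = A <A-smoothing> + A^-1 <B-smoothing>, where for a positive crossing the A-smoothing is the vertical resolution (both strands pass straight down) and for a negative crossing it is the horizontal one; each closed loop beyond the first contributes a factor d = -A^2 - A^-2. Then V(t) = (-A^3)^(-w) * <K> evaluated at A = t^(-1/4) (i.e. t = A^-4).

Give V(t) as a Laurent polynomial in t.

t^3 - t^2 + t - 1 + t^-1 - t^-2 + t^-3

Derivation:
Reading the diagram top to bottom ('/'-over between positions i,i+1 = s_i, '\'-over = s_i^-1): braid word = s4^-1 s2^-1 s1 s3 s2^-1 s3^-1 s2 s2 s3^-1 s1 s5^-1.
The presented braid s4^-1 s2^-1 s1 s3 s2^-1 s3^-1 s2 s2 s3^-1 s1 s5^-1 on 6 strands reduces by inverse Markov moves (closure unchanged at each step):
  Destabilize: the word has the form β·s5^-1 where s5^-1 occurs only as the final letter (β ∈ B_5); drop it and the last strand → 5 strands.
Reduced to β = s4^-1 s2^-1 s1 s3 s2^-1 s3^-1 s2 s2 s3^-1 s1 on 5 strands, 10 crossings.
Compute on β:
Braid: s4^-1 s2^-1 s1 s3 s2^-1 s3^-1 s2 s2 s3^-1 s1 on 5 strands, 10 crossings.
Writhe w = (#positive) - (#negative) = 5 - 5 = 0.
State-sum expansion of <K>. There are 2^10 = 1024 states.
For each crossing: s=0 is the vertical smoothing, s=1 horizontal. Crossing k contributes A^(sign_k * (1 - 2*s_k)); loop factor d = -A^2 - A^-2.
Tabulate the states by total A-exponent and number of loops L (A-exp: L × count):
  A^10: L=4 ×1
  A^8: L=3 ×9, L=5 ×1
  A^6: L=2 ×27, L=4 ×18
  A^4: L=1 ×28, L=3 ×78, L=5 ×14
  A^2: L=2 ×116, L=4 ×88, L=6 ×6
  A^0: L=1 ×27, L=3 ×178, L=5 ×46, L=7 ×1
  A^-2: L=2 ×78, L=4 ×123, L=6 ×9
  A^-4: L=1 ×6, L=3 ×78, L=5 ×36
  A^-6: L=2 ×11, L=4 ×31, L=6 ×3
  A^-8: L=3 ×6, L=5 ×4
  A^-10: L=4 ×1
Each group contributes A^e * Σ count * d^(L-1):
Powers of d = -A^2 - A^-2: d^2 = A^4 + 2 + A^-4; d^3 = -A^6 - 3*A^2 - 3*A^-2 - A^-6; d^4 = A^8 + 4*A^4 + 6 + 4*A^-4 + A^-8; d^5 = -A^10 - 5*A^6 - 10*A^2 - 10*A^-2 - 5*A^-6 - A^-10; d^6 = A^12 + 6*A^8 + 15*A^4 + 20 + 15*A^-4 + 6*A^-8 + A^-12.
  A^10 * (d^3) = -A^16 - 3*A^12 - 3*A^8 - A^4
  A^8 * (9*d^2 + d^4) = A^16 + 13*A^12 + 24*A^8 + 13*A^4 + 1
  A^6 * (27*d + 18*d^3) = -18*A^12 - 81*A^8 - 81*A^4 - 18
  A^4 * (28 + 78*d^2 + 14*d^4) = 14*A^12 + 134*A^8 + 268*A^4 + 134 + 14*A^-4
  A^2 * (116*d + 88*d^3 + 6*d^5) = -6*A^12 - 118*A^8 - 440*A^4 - 440 - 118*A^-4 - 6*A^-8
  A^0 * (27 + 178*d^2 + 46*d^4 + d^6) = A^12 + 52*A^8 + 377*A^4 + 679 + 377*A^-4 + 52*A^-8 + A^-12
  A^-2 * (78*d + 123*d^3 + 9*d^5) = -9*A^8 - 168*A^4 - 537 - 537*A^-4 - 168*A^-8 - 9*A^-12
  A^-4 * (6 + 78*d^2 + 36*d^4) = 36*A^4 + 222 + 378*A^-4 + 222*A^-8 + 36*A^-12
  A^-6 * (11*d + 31*d^3 + 3*d^5) = -3*A^4 - 46 - 134*A^-4 - 134*A^-8 - 46*A^-12 - 3*A^-16
  A^-8 * (6*d^2 + 4*d^4) = 4 + 22*A^-4 + 36*A^-8 + 22*A^-12 + 4*A^-16
  A^-10 * (d^3) = -A^-4 - 3*A^-8 - 3*A^-12 - A^-16
Summing the groups: <K> = A^12 - A^8 + A^4 - 1 + A^-4 - A^-8 + A^-12
Normalise by the writhe: (-A^3)^(-w) = (-A^3)^(0) = 1, so f(A) = 1 * <K> = A^12 - A^8 + A^4 - 1 + A^-4 - A^-8 + A^-12.
Substitute A = t^(-1/4), i.e. A^e → t^(-e/4): V(t) = t^3 - t^2 + t - 1 + t^-1 - t^-2 + t^-3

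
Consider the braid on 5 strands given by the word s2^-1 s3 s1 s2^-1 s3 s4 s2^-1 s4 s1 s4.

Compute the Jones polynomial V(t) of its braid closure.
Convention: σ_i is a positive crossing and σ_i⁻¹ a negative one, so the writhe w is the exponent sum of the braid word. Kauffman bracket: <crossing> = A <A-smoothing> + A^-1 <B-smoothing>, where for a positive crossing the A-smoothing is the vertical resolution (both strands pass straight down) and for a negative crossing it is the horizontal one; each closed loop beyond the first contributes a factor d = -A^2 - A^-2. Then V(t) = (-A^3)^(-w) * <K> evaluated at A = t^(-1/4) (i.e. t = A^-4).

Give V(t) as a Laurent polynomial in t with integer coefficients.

-t^8 + 3*t^7 - 5*t^6 + 8*t^5 - 10*t^4 + 10*t^3 - 10*t^2 + 8*t - 4 + 3*t^-1 - t^-2

Derivation:
Braid: s2^-1 s3 s1 s2^-1 s3 s4 s2^-1 s4 s1 s4 on 5 strands, 10 crossings.
Writhe w = (#positive) - (#negative) = 7 - 3 = 4.
State-sum expansion of <K>. There are 2^10 = 1024 states.
For each crossing: s=0 is the vertical smoothing, s=1 horizontal. Crossing k contributes A^(sign_k * (1 - 2*s_k)); loop factor d = -A^2 - A^-2.
Tabulate the states by total A-exponent and number of loops L (A-exp: L × count):
  A^10: L=6 ×1
  A^8: L=5 ×10
  A^6: L=4 ×42, L=6 ×3
  A^4: L=3 ×95, L=5 ×24, L=7 ×1
  A^2: L=2 ×117, L=4 ×86, L=6 ×7
  A^0: L=1 ×63, L=3 ×157, L=5 ×32
  A^-2: L=2 ×120, L=4 ×87, L=6 ×3
  A^-4: L=3 ×99, L=5 ×21
  A^-6: L=4 ×43, L=6 ×2
  A^-8: L=5 ×10
  A^-10: L=6 ×1
Each group contributes A^e * Σ count * d^(L-1):
Powers of d = -A^2 - A^-2: d^2 = A^4 + 2 + A^-4; d^3 = -A^6 - 3*A^2 - 3*A^-2 - A^-6; d^4 = A^8 + 4*A^4 + 6 + 4*A^-4 + A^-8; d^5 = -A^10 - 5*A^6 - 10*A^2 - 10*A^-2 - 5*A^-6 - A^-10; d^6 = A^12 + 6*A^8 + 15*A^4 + 20 + 15*A^-4 + 6*A^-8 + A^-12.
  A^10 * (d^5) = -A^20 - 5*A^16 - 10*A^12 - 10*A^8 - 5*A^4 - 1
  A^8 * (10*d^4) = 10*A^16 + 40*A^12 + 60*A^8 + 40*A^4 + 10
  A^6 * (42*d^3 + 3*d^5) = -3*A^16 - 57*A^12 - 156*A^8 - 156*A^4 - 57 - 3*A^-4
  A^4 * (95*d^2 + 24*d^4 + d^6) = A^16 + 30*A^12 + 206*A^8 + 354*A^4 + 206 + 30*A^-4 + A^-8
  A^2 * (117*d + 86*d^3 + 7*d^5) = -7*A^12 - 121*A^8 - 445*A^4 - 445 - 121*A^-4 - 7*A^-8
  A^0 * (63 + 157*d^2 + 32*d^4) = 32*A^8 + 285*A^4 + 569 + 285*A^-4 + 32*A^-8
  A^-2 * (120*d + 87*d^3 + 3*d^5) = -3*A^8 - 102*A^4 - 411 - 411*A^-4 - 102*A^-8 - 3*A^-12
  A^-4 * (99*d^2 + 21*d^4) = 21*A^4 + 183 + 324*A^-4 + 183*A^-8 + 21*A^-12
  A^-6 * (43*d^3 + 2*d^5) = -2*A^4 - 53 - 149*A^-4 - 149*A^-8 - 53*A^-12 - 2*A^-16
  A^-8 * (10*d^4) = 10 + 40*A^-4 + 60*A^-8 + 40*A^-12 + 10*A^-16
  A^-10 * (d^5) = -1 - 5*A^-4 - 10*A^-8 - 10*A^-12 - 5*A^-16 - A^-20
Summing the groups: <K> = -A^20 + 3*A^16 - 4*A^12 + 8*A^8 - 10*A^4 + 10 - 10*A^-4 + 8*A^-8 - 5*A^-12 + 3*A^-16 - A^-20
Normalise by the writhe: (-A^3)^(-w) = (-A^3)^(-4) = A^-12, so f(A) = A^-12 * <K> = -A^8 + 3*A^4 - 4 + 8*A^-4 - 10*A^-8 + 10*A^-12 - 10*A^-16 + 8*A^-20 - 5*A^-24 + 3*A^-28 - A^-32.
Substitute A = t^(-1/4), i.e. A^e → t^(-e/4): V(t) = -t^8 + 3*t^7 - 5*t^6 + 8*t^5 - 10*t^4 + 10*t^3 - 10*t^2 + 8*t - 4 + 3*t^-1 - t^-2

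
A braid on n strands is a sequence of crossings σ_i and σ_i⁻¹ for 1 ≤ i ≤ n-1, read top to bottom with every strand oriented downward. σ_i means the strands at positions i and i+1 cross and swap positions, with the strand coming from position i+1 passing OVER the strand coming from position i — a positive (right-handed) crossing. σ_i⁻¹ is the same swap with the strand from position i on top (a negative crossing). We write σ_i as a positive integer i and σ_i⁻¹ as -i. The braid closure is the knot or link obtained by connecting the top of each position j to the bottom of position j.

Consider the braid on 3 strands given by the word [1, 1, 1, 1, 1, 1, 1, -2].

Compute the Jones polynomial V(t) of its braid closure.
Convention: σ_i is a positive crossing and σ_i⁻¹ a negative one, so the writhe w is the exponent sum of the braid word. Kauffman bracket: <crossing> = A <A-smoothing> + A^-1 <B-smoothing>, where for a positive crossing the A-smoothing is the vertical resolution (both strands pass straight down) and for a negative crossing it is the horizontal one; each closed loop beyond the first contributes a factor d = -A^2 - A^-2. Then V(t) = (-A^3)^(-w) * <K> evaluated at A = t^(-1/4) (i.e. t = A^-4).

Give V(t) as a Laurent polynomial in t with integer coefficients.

-t^10 + t^9 - t^8 + t^7 - t^6 + t^5 + t^3

Derivation:
The presented braid s1 s1 s1 s1 s1 s1 s1 s2^-1 on 3 strands reduces by inverse Markov moves (closure unchanged at each step):
  Destabilize: the word has the form β·s2^-1 where s2^-1 occurs only as the final letter (β ∈ B_2); drop it and the last strand → 2 strands.
Reduced to β = s1 s1 s1 s1 s1 s1 s1 on 2 strands, 7 crossings.
Compute on β:
Braid: s1 s1 s1 s1 s1 s1 s1 on 2 strands, 7 crossings.
Writhe w = (#positive) - (#negative) = 7 - 0 = 7.
Enumerate smoothing states for the bracket polynomial. There are 2^7 = 128 states.
Each crossing splits two ways (0=vertical, 1=horizontal). The state's weight is A^(#A-smoothings - #B-smoothings) * d^(loops - 1).
Tabulate the states by total A-exponent and number of loops L (A-exp: L × count):
  A^7: L=2 ×1
  A^5: L=1 ×7
  A^3: L=2 ×21
  A^1: L=3 ×35
  A^-1: L=4 ×35
  A^-3: L=5 ×21
  A^-5: L=6 ×7
  A^-7: L=7 ×1
Each group contributes A^e * Σ count * d^(L-1):
Powers of d = -A^2 - A^-2: d^2 = A^4 + 2 + A^-4; d^3 = -A^6 - 3*A^2 - 3*A^-2 - A^-6; d^4 = A^8 + 4*A^4 + 6 + 4*A^-4 + A^-8; d^5 = -A^10 - 5*A^6 - 10*A^2 - 10*A^-2 - 5*A^-6 - A^-10; d^6 = A^12 + 6*A^8 + 15*A^4 + 20 + 15*A^-4 + 6*A^-8 + A^-12.
  A^7 * (d) = -A^9 - A^5
  A^5 * (7) = 7*A^5
  A^3 * (21*d) = -21*A^5 - 21*A
  A^1 * (35*d^2) = 35*A^5 + 70*A + 35*A^-3
  A^-1 * (35*d^3) = -35*A^5 - 105*A - 105*A^-3 - 35*A^-7
  A^-3 * (21*d^4) = 21*A^5 + 84*A + 126*A^-3 + 84*A^-7 + 21*A^-11
  A^-5 * (7*d^5) = -7*A^5 - 35*A - 70*A^-3 - 70*A^-7 - 35*A^-11 - 7*A^-15
  A^-7 * (d^6) = A^5 + 6*A + 15*A^-3 + 20*A^-7 + 15*A^-11 + 6*A^-15 + A^-19
Summing the groups: <K> = -A^9 - A + A^-3 - A^-7 + A^-11 - A^-15 + A^-19
Normalise by the writhe: (-A^3)^(-w) = (-A^3)^(-7) = -A^-21, so f(A) = -A^-21 * <K> = A^-12 + A^-20 - A^-24 + A^-28 - A^-32 + A^-36 - A^-40.
Substitute A = t^(-1/4), i.e. A^e → t^(-e/4): V(t) = -t^10 + t^9 - t^8 + t^7 - t^6 + t^5 + t^3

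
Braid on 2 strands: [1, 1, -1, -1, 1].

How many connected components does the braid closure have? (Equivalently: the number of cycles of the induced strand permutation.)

1

Derivation:
Track the strand permutation on 2 strands, starting from identity.
  step 1: s1 swaps positions 1,2 -> [2 1]
  step 2: s1 swaps positions 1,2 -> [1 2]
  step 3: s1^-1 swaps positions 1,2 -> [2 1]
  step 4: s1^-1 swaps positions 1,2 -> [1 2]
  step 5: s1 swaps positions 1,2 -> [2 1]
Final permutation (position -> original strand): [2 1]
Closure components = cycle count of this permutation = 1.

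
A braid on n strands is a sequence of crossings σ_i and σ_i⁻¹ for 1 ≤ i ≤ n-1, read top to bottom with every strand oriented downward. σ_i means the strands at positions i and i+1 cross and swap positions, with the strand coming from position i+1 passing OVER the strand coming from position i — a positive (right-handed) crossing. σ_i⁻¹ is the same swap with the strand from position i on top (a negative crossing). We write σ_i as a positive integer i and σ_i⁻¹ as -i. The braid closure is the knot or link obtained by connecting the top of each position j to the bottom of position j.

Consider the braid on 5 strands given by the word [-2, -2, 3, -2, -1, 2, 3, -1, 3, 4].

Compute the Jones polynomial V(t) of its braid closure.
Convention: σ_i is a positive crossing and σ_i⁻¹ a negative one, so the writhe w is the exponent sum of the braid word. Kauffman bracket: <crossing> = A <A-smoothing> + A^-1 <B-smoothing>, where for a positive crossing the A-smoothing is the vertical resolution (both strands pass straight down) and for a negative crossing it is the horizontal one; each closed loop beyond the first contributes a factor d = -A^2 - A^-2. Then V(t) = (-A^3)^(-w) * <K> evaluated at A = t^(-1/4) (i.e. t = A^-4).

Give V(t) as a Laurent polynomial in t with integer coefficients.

The presented braid s2^-1 s2^-1 s3 s2^-1 s1^-1 s2 s3 s1^-1 s3 s4 on 5 strands reduces by inverse Markov moves (closure unchanged at each step):
  Destabilize: the word has the form β·s4 where s4 occurs only as the final letter (β ∈ B_4); drop it and the last strand → 4 strands.
Reduced to β = s2^-1 s2^-1 s3 s2^-1 s1^-1 s2 s3 s1^-1 s3 on 4 strands, 9 crossings.
Compute on β:
Braid: s2^-1 s2^-1 s3 s2^-1 s1^-1 s2 s3 s1^-1 s3 on 4 strands, 9 crossings.
Writhe w = (#positive) - (#negative) = 4 - 5 = -1.
Computing the Kauffman bracket via state sum. There are 2^9 = 512 states.
Each crossing splits two ways (0=vertical, 1=horizontal). The state's weight is A^(#A-smoothings - #B-smoothings) * d^(loops - 1).
Tabulate the states by total A-exponent and number of loops L (A-exp: L × count):
  A^9: L=5 ×1
  A^7: L=4 ×9
  A^5: L=3 ×32, L=5 ×4
  A^3: L=2 ×55, L=4 ×28, L=6 ×1
  A^1: L=1 ×39, L=3 ×77, L=5 ×10
  A^-1: L=2 ×87, L=4 ×38, L=6 ×1
  A^-3: L=1 ×14, L=3 ×64, L=5 ×6
  A^-5: L=2 ×17, L=4 ×19
  A^-7: L=3 ×7, L=5 ×2
  A^-9: L=4 ×1
Each group contributes A^e * Σ count * d^(L-1):
Powers of d = -A^2 - A^-2: d^2 = A^4 + 2 + A^-4; d^3 = -A^6 - 3*A^2 - 3*A^-2 - A^-6; d^4 = A^8 + 4*A^4 + 6 + 4*A^-4 + A^-8; d^5 = -A^10 - 5*A^6 - 10*A^2 - 10*A^-2 - 5*A^-6 - A^-10.
  A^9 * (d^4) = A^17 + 4*A^13 + 6*A^9 + 4*A^5 + A
  A^7 * (9*d^3) = -9*A^13 - 27*A^9 - 27*A^5 - 9*A
  A^5 * (32*d^2 + 4*d^4) = 4*A^13 + 48*A^9 + 88*A^5 + 48*A + 4*A^-3
  A^3 * (55*d + 28*d^3 + d^5) = -A^13 - 33*A^9 - 149*A^5 - 149*A - 33*A^-3 - A^-7
  A^1 * (39 + 77*d^2 + 10*d^4) = 10*A^9 + 117*A^5 + 253*A + 117*A^-3 + 10*A^-7
  A^-1 * (87*d + 38*d^3 + d^5) = -A^9 - 43*A^5 - 211*A - 211*A^-3 - 43*A^-7 - A^-11
  A^-3 * (14 + 64*d^2 + 6*d^4) = 6*A^5 + 88*A + 178*A^-3 + 88*A^-7 + 6*A^-11
  A^-5 * (17*d + 19*d^3) = -19*A - 74*A^-3 - 74*A^-7 - 19*A^-11
  A^-7 * (7*d^2 + 2*d^4) = 2*A + 15*A^-3 + 26*A^-7 + 15*A^-11 + 2*A^-15
  A^-9 * (d^3) = -A^-3 - 3*A^-7 - 3*A^-11 - A^-15
Summing the groups: <K> = A^17 - 2*A^13 + 3*A^9 - 4*A^5 + 4*A - 5*A^-3 + 3*A^-7 - 2*A^-11 + A^-15
Normalise by the writhe: (-A^3)^(-w) = (-A^3)^(1) = -A^3, so f(A) = -A^3 * <K> = -A^20 + 2*A^16 - 3*A^12 + 4*A^8 - 4*A^4 + 5 - 3*A^-4 + 2*A^-8 - A^-12.
Substitute A = t^(-1/4), i.e. A^e → t^(-e/4): V(t) = -t^3 + 2*t^2 - 3*t + 5 - 4*t^-1 + 4*t^-2 - 3*t^-3 + 2*t^-4 - t^-5

Answer: -t^3 + 2*t^2 - 3*t + 5 - 4*t^-1 + 4*t^-2 - 3*t^-3 + 2*t^-4 - t^-5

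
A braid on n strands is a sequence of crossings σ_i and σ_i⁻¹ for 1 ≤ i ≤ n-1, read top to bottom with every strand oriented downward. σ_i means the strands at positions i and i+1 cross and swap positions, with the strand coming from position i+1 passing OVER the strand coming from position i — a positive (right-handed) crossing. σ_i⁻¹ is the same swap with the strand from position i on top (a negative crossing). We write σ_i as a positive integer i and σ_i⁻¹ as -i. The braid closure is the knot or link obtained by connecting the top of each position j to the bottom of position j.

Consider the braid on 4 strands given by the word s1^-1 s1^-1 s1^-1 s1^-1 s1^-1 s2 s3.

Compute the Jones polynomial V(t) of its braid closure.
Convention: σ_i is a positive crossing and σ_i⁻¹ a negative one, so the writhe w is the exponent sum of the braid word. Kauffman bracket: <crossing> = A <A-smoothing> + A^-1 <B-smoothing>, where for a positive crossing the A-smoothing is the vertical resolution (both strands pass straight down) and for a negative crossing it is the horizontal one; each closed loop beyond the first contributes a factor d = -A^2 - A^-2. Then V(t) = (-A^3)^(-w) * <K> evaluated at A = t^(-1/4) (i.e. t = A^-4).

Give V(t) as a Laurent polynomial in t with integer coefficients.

t^-2 + t^-4 - t^-5 + t^-6 - t^-7

Derivation:
The presented braid s1^-1 s1^-1 s1^-1 s1^-1 s1^-1 s2 s3 on 4 strands reduces by inverse Markov moves (closure unchanged at each step):
  Destabilize: the word has the form β·s3 where s3 occurs only as the final letter (β ∈ B_3); drop it and the last strand → 3 strands.
  Destabilize: the word has the form β·s2 where s2 occurs only as the final letter (β ∈ B_2); drop it and the last strand → 2 strands.
Reduced to β = s1^-1 s1^-1 s1^-1 s1^-1 s1^-1 on 2 strands, 5 crossings.
Compute on β:
Braid: s1^-1 s1^-1 s1^-1 s1^-1 s1^-1 on 2 strands, 5 crossings.
Writhe w = (#positive) - (#negative) = 0 - 5 = -5.
Computing the Kauffman bracket via state sum. There are 2^5 = 32 states.
Smooth each crossing (0=||, 1=⌣⌢); contribution A^(Σ sign_k(1-2s_k)) * d^(L-1).
  state 00000: A-exp=-5, loops=2, term = A^-5 * d^1
  state 00001: A-exp=-3, loops=1, term = A^-3 * d^0
  state 00010: A-exp=-3, loops=1, term = A^-3 * d^0
  state 00011: A-exp=-1, loops=2, term = A^-1 * d^1
  state 00100: A-exp=-3, loops=1, term = A^-3 * d^0
  state 00101: A-exp=-1, loops=2, term = A^-1 * d^1
  state 00110: A-exp=-1, loops=2, term = A^-1 * d^1
  state 00111: A-exp=+1, loops=3, term = A^1 * d^2
  state 01000: A-exp=-3, loops=1, term = A^-3 * d^0
  state 01001: A-exp=-1, loops=2, term = A^-1 * d^1
  state 01010: A-exp=-1, loops=2, term = A^-1 * d^1
  state 01011: A-exp=+1, loops=3, term = A^1 * d^2
  state 01100: A-exp=-1, loops=2, term = A^-1 * d^1
  state 01101: A-exp=+1, loops=3, term = A^1 * d^2
  state 01110: A-exp=+1, loops=3, term = A^1 * d^2
  state 01111: A-exp=+3, loops=4, term = A^3 * d^3
  state 10000: A-exp=-3, loops=1, term = A^-3 * d^0
  state 10001: A-exp=-1, loops=2, term = A^-1 * d^1
  state 10010: A-exp=-1, loops=2, term = A^-1 * d^1
  state 10011: A-exp=+1, loops=3, term = A^1 * d^2
  state 10100: A-exp=-1, loops=2, term = A^-1 * d^1
  state 10101: A-exp=+1, loops=3, term = A^1 * d^2
  state 10110: A-exp=+1, loops=3, term = A^1 * d^2
  state 10111: A-exp=+3, loops=4, term = A^3 * d^3
  state 11000: A-exp=-1, loops=2, term = A^-1 * d^1
  state 11001: A-exp=+1, loops=3, term = A^1 * d^2
  state 11010: A-exp=+1, loops=3, term = A^1 * d^2
  state 11011: A-exp=+3, loops=4, term = A^3 * d^3
  state 11100: A-exp=+1, loops=3, term = A^1 * d^2
  state 11101: A-exp=+3, loops=4, term = A^3 * d^3
  state 11110: A-exp=+3, loops=4, term = A^3 * d^3
  state 11111: A-exp=+5, loops=5, term = A^5 * d^4
Collect the terms by A-exponent (count of states per loop number):
Powers of d = -A^2 - A^-2: d^2 = A^4 + 2 + A^-4; d^3 = -A^6 - 3*A^2 - 3*A^-2 - A^-6; d^4 = A^8 + 4*A^4 + 6 + 4*A^-4 + A^-8.
  A^5 * (d^4) = A^13 + 4*A^9 + 6*A^5 + 4*A + A^-3
  A^3 * (5*d^3) = -5*A^9 - 15*A^5 - 15*A - 5*A^-3
  A^1 * (10*d^2) = 10*A^5 + 20*A + 10*A^-3
  A^-1 * (10*d) = -10*A - 10*A^-3
  A^-3 * (5) = 5*A^-3
  A^-5 * (d) = -A^-3 - A^-7
Summing the groups: <K> = A^13 - A^9 + A^5 - A - A^-7
Normalise by the writhe: (-A^3)^(-w) = (-A^3)^(5) = -A^15, so f(A) = -A^15 * <K> = -A^28 + A^24 - A^20 + A^16 + A^8.
Substitute A = t^(-1/4), i.e. A^e → t^(-e/4): V(t) = t^-2 + t^-4 - t^-5 + t^-6 - t^-7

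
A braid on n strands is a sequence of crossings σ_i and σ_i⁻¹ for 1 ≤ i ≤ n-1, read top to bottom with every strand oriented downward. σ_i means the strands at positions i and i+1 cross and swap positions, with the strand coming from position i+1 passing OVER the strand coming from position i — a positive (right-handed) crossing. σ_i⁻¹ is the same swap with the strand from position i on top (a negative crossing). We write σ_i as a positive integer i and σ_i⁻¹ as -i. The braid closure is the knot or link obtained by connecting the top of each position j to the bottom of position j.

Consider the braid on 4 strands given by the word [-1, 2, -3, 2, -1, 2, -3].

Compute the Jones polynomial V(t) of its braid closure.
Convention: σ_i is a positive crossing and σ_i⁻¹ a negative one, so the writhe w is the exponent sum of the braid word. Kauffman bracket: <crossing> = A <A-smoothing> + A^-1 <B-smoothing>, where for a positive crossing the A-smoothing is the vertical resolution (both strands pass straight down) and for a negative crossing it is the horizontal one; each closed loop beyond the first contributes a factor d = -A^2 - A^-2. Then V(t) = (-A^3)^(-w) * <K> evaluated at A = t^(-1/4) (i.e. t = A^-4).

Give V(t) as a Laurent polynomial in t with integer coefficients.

Braid: s1^-1 s2 s3^-1 s2 s1^-1 s2 s3^-1 on 4 strands, 7 crossings.
Writhe w = (#positive) - (#negative) = 3 - 4 = -1.
Enumerate smoothing states for the bracket polynomial. There are 2^7 = 128 states.
Smooth each crossing (0=||, 1=⌣⌢); contribution A^(Σ sign_k(1-2s_k)) * d^(L-1).
Tabulate the states by total A-exponent and number of loops L (A-exp: L × count):
  A^7: L=4 ×1
  A^5: L=3 ×7
  A^3: L=2 ×19, L=4 ×2
  A^1: L=1 ×21, L=3 ×14
  A^-1: L=2 ×32, L=4 ×3
  A^-3: L=3 ×21
  A^-5: L=4 ×7
  A^-7: L=5 ×1
Each group contributes A^e * Σ count * d^(L-1):
Powers of d = -A^2 - A^-2: d^2 = A^4 + 2 + A^-4; d^3 = -A^6 - 3*A^2 - 3*A^-2 - A^-6; d^4 = A^8 + 4*A^4 + 6 + 4*A^-4 + A^-8.
  A^7 * (d^3) = -A^13 - 3*A^9 - 3*A^5 - A
  A^5 * (7*d^2) = 7*A^9 + 14*A^5 + 7*A
  A^3 * (19*d + 2*d^3) = -2*A^9 - 25*A^5 - 25*A - 2*A^-3
  A^1 * (21 + 14*d^2) = 14*A^5 + 49*A + 14*A^-3
  A^-1 * (32*d + 3*d^3) = -3*A^5 - 41*A - 41*A^-3 - 3*A^-7
  A^-3 * (21*d^2) = 21*A + 42*A^-3 + 21*A^-7
  A^-5 * (7*d^3) = -7*A - 21*A^-3 - 21*A^-7 - 7*A^-11
  A^-7 * (d^4) = A + 4*A^-3 + 6*A^-7 + 4*A^-11 + A^-15
Summing the groups: <K> = -A^13 + 2*A^9 - 3*A^5 + 4*A - 4*A^-3 + 3*A^-7 - 3*A^-11 + A^-15
Normalise by the writhe: (-A^3)^(-w) = (-A^3)^(1) = -A^3, so f(A) = -A^3 * <K> = A^16 - 2*A^12 + 3*A^8 - 4*A^4 + 4 - 3*A^-4 + 3*A^-8 - A^-12.
Substitute A = t^(-1/4), i.e. A^e → t^(-e/4): V(t) = -t^3 + 3*t^2 - 3*t + 4 - 4*t^-1 + 3*t^-2 - 2*t^-3 + t^-4

Answer: -t^3 + 3*t^2 - 3*t + 4 - 4*t^-1 + 3*t^-2 - 2*t^-3 + t^-4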